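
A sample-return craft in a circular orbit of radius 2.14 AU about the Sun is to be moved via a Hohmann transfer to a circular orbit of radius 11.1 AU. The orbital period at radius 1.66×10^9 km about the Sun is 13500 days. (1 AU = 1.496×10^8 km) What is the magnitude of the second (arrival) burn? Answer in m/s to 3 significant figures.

Δv₂ = 3860 m/s

From Kepler's third law T² = 4π²r³/μ at r = 1.66×10^9 km, T = 13500 days = 13500 × 86400 s = 1.1664×10^9 s: μ = 4π²r³/T² = 1.32736×10^11 km³/s².
In km: r₁ = 2.14 × 1.496×10^8 = 3.20144×10^8 km; r₂ = 11.1 × 1.496×10^8 = 1.66056×10^9 km.
The Hohmann ellipse has a_t = (r₁ + r₂)/2 = 9.90352×10^8 km.
On the circular orbit at r = 1.66056×10^9 km, v_c = √(μ/r) = 8.9406 km/s.
Vis-viva on the transfer ellipse at r = 1.66056×10^9 km gives v_t = √[μ(2/r − 1/a_t)] = 5.0833 km/s.
Δv₂ = |v_t − v_c| = |5.0833 − 8.9406| = 3.857 km/s.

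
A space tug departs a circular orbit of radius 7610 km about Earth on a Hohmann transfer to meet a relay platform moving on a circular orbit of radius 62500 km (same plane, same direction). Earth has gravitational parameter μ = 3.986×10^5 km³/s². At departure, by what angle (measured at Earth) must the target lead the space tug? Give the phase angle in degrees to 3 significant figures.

φ = 104°

Semi-major axis of the transfer orbit: a_t = (7610 + 62500)/2 = 35055 km.
Transfer time t = π√(a_t³/μ) = 32659 s.
The target's mean motion on its circular orbit is ω₂ = √(μ/r₂³) = 4.0406×10^-5 rad/s.
Angle swept by the target during transfer: ω₂·t = 1.3196 rad = 75.61°.
Arrival is 180° from departure on the ellipse, so φ = 180° − 75.61° = 104°.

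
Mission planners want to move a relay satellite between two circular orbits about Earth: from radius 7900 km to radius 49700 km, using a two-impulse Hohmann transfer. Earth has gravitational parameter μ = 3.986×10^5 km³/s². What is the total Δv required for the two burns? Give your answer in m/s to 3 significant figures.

Δv = 3580 m/s

Semi-major axis of the transfer orbit: a_t = (7900 + 49700)/2 = 28800 km.
At r₁ the circular-orbit speed is v₁ = √(μ/r₁) = 7.103 km/s.
Transfer-orbit speed at r₁ (vis-viva): v_p = √[μ(2/r₁ − 1/a_t)] = 9.331 km/s.
First burn Δv₁ = |v_p − v₁| = 2.228 km/s.
Circular speed at r₂: v₂ = √(μ/r₂) = 2.832 km/s.
Transfer-orbit speed at r₂: v_a = √[μ(2/r₂ − 1/a_t)] = 1.483 km/s.
Second burn Δv₂ = |v₂ − v_a| = 1.349 km/s.
Δv = Δv₁ + Δv₂ = 2.228 + 1.349 = 3.577 km/s.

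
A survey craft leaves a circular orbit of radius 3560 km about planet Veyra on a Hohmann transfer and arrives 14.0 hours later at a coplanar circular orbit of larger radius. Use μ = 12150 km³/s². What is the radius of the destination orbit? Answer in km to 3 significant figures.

r₂ = 25700 km

Transfer time t = 14.0 hours = 50400 s, and t = π√(a_t³/μ).
So a_t = (μ t²/π²)^(1/3) = (12150 × (50400)² / π²)^(1/3) = 14623 km.
Since a_t = (r₁ + r₂)/2, r₂ = 2a_t − r₁ = 2×14623 − 3560 = 25686 km.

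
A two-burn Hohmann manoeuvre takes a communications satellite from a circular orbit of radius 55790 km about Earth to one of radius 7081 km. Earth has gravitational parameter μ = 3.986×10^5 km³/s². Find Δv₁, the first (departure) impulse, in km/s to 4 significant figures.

Δv₁ = 1.404 km/s

The Hohmann ellipse has a_t = (r₁ + r₂)/2 = 31435.5 km.
On the circular orbit at r = 55790 km, v_c = √(μ/r) = 2.673 km/s.
Vis-viva on the transfer ellipse at r = 55790 km gives v_t = √[μ(2/r − 1/a_t)] = 1.269 km/s.
Δv₁ = |v_t − v_c| = |1.269 − 2.673| = 1.404 km/s.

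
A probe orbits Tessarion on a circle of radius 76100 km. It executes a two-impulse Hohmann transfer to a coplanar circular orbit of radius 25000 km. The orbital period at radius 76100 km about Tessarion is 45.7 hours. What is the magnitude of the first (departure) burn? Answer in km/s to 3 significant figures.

From Kepler's third law T² = 4π²r³/μ at r = 76100 km, T = 45.7 hours = 45.7 × 3600 s = 1.6452×10^5 s: μ = 4π²r³/T² = 6.42801×10^5 km³/s².
The Hohmann ellipse has a_t = (r₁ + r₂)/2 = 50550 km.
Circular speed at r = 76100 km: v_c = √(μ/r) = 2.90634 km/s.
Vis-viva on the transfer ellipse at r = 76100 km gives v_t = √[μ(2/r − 1/a_t)] = 2.04388 km/s.
Δv₁ = |v_t − v_c| = |2.04388 − 2.90634| = 0.8625 km/s.

Δv₁ = 0.862 km/s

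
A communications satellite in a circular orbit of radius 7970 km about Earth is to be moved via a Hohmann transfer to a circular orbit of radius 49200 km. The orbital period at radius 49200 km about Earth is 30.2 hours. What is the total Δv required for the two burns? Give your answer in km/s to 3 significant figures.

Δv = 3.55 km/s

From Kepler's third law T² = 4π²r³/μ at r = 49200 km, T = 30.2 hours = 30.2 × 3600 s = 1.0872×10^5 s: μ = 4π²r³/T² = 3.97774×10^5 km³/s².
Transfer-ellipse semi-major axis a_t = (r₁ + r₂)/2 = (7970 + 49200)/2 = 28585 km.
At r₁ the circular-orbit speed is v₁ = √(μ/r₁) = 7.0646 km/s.
Transfer-orbit speed at r₁ (vis-viva): v_p = √[μ(2/r₁ − 1/a_t)] = 9.2683 km/s.
First burn Δv₁ = |v_p − v₁| = 2.204 km/s.
Circular speed at r₂: v₂ = √(μ/r₂) = 2.843 km/s.
Transfer-orbit speed at r₂: v_a = √[μ(2/r₂ − 1/a_t)] = 1.501 km/s.
Second burn Δv₂ = |v₂ − v_a| = 1.342 km/s.
Δv = Δv₁ + Δv₂ = 2.204 + 1.342 = 3.546 km/s.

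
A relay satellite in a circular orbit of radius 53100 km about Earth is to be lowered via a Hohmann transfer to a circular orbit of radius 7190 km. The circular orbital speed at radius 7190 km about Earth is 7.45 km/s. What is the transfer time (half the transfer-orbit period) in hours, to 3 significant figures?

t = 7.23 hours

From the circular-orbit relation v² = μ/r at r = 7190 km: μ = v²r = (7.45)² × 7190 = 3.99063×10^5 km³/s².
The Hohmann ellipse has a_t = (r₁ + r₂)/2 = 30145 km.
Transfer time t = π√(a_t³/μ) = π√((30145)³ / 3.99063×10^5) = 26030 s.
Converting: 26030 s ÷ 3600 s/hour = 7.23 hours.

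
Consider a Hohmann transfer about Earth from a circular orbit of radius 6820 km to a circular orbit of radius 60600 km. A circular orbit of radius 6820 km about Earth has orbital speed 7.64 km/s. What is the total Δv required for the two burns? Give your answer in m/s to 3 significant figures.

From the circular-orbit relation v² = μ/r at r = 6820 km: μ = v²r = (7.64)² × 6820 = 3.98081×10^5 km³/s².
Transfer-ellipse semi-major axis a_t = (r₁ + r₂)/2 = (6820 + 60600)/2 = 33710 km.
At r₁ the circular-orbit speed is v₁ = √(μ/r₁) = 7.6400 km/s.
Transfer-orbit speed at r₁ (vis-viva equation): v_p = √[μ(2/r₁ − 1/a_t)] = 10.244 km/s.
First burn Δv₁ = |v_p − v₁| = 2.604 km/s.
Circular speed at r₂: v₂ = √(μ/r₂) = 2.563 km/s.
Transfer-orbit speed at r₂: v_a = √[μ(2/r₂ − 1/a_t)] = 1.153 km/s.
Second burn Δv₂ = |v₂ − v_a| = 1.410 km/s.
Total Δv = Δv₁ + Δv₂ = 4.014 km/s.

Δv = 4010 m/s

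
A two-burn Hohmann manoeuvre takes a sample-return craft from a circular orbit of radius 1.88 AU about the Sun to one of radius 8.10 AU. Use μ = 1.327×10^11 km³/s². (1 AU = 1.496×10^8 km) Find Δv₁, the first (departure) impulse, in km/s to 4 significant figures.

In km: r₁ = 1.88 × 1.496×10^8 = 2.81248×10^8 km; r₂ = 8.10 × 1.496×10^8 = 1.21176×10^9 km.
Transfer-ellipse semi-major axis a_t = (r₁ + r₂)/2 = (2.81248×10^8 + 1.21176×10^9)/2 = 7.46504×10^8 km.
On the circular orbit at r = 2.81248×10^8 km, v_c = √(μ/r) = 21.722 km/s.
Transfer-orbit speed at the same r (vis-viva, a = a_t): v_t = √[μ(2/r − 1/a_t)] = 27.675 km/s.
Δv₁ = |v_t − v_c| = |27.675 − 21.722| = 5.953 km/s.

Δv₁ = 5.953 km/s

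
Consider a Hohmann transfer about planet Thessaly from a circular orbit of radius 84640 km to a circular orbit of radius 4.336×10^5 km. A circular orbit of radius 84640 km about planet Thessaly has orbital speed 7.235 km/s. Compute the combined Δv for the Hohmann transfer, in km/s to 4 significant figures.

From the circular-orbit relation v² = μ/r at r = 84640 km: μ = v²r = (7.235)² × 84640 = 4.43050×10^6 km³/s².
Semi-major axis of the transfer orbit: a_t = (84640 + 4.336×10^5)/2 = 2.5912×10^5 km.
Circular speed at r₁: v₁ = √(μ/r₁) = √(4.43050×10^6/84640) = 7.235 km/s.
On the transfer ellipse at r₁, vis-viva equation gives v_p = √[μ(2/r₁ − 1/a_t)] = 9.359 km/s.
First burn Δv₁ = |v_p − v₁| = 2.124 km/s.
At r₂, v₂ = √(μ/r₂) = 3.197 km/s.
Transfer-orbit speed at r₂: v_a = √[μ(2/r₂ − 1/a_t)] = 1.827 km/s.
Second burn Δv₂ = |v₂ − v_a| = 1.370 km/s.
Total Δv = Δv₁ + Δv₂ = 3.494 km/s.

Δv = 3.494 km/s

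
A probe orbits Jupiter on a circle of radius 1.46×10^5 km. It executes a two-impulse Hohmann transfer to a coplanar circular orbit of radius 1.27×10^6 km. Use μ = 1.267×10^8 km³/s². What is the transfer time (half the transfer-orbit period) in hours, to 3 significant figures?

The Hohmann ellipse has a_t = (r₁ + r₂)/2 = 7.080×10^5 km.
Half the transfer-orbit period gives t = π√(a_t³/μ) = 1.663×10^5 s.
Converting: 1.663×10^5 s ÷ 3600 s/hour = 46.2 hours.

t = 46.2 hours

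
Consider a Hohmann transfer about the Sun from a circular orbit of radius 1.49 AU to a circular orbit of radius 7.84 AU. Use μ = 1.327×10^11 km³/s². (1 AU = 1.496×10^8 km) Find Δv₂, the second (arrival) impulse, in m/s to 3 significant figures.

Δv₂ = 4630 m/s

In km: r₁ = 1.49 × 1.496×10^8 = 2.22904×10^8 km; r₂ = 7.84 × 1.496×10^8 = 1.172864×10^9 km.
Transfer-ellipse semi-major axis a_t = (r₁ + r₂)/2 = (2.22904×10^8 + 1.172864×10^9)/2 = 6.97884×10^8 km.
On the circular orbit at r = 1.172864×10^9 km, v_c = √(μ/r) = 10.6368 km/s.
Transfer-orbit speed at the same r (vis-viva, a = a_t): v_t = √[μ(2/r − 1/a_t)] = 6.01145 km/s.
Δv₂ = |v_t − v_c| = |6.01145 − 10.6368| = 4.625 km/s.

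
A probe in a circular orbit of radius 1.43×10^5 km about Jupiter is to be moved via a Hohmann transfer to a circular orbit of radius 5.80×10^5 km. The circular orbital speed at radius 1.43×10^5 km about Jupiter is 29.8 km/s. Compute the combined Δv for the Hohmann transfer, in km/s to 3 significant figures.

From the circular-orbit relation v² = μ/r at r = 1.43×10^5 km: μ = v²r = (29.8)² × 1.43×10^5 = 1.26990×10^8 km³/s².
Semi-major axis of the transfer orbit: a_t = (1.430×10^5 + 5.800×10^5)/2 = 3.615×10^5 km.
Circular speed at r₁: v₁ = √(μ/r₁) = √(1.26990×10^8/1.430×10^5) = 29.800 km/s.
Transfer-orbit speed at r₁ (vis-viva equation): v_p = √[μ(2/r₁ − 1/a_t)] = 37.746 km/s.
First burn Δv₁ = |v_p − v₁| = 7.946 km/s.
Circular speed at r₂: v₂ = √(μ/r₂) = 14.7969 km/s.
Transfer-orbit speed at r₂: v_a = √[μ(2/r₂ − 1/a_t)] = 9.30645 km/s.
Second burn Δv₂ = |v₂ − v_a| = 5.490 km/s.
Δv = Δv₁ + Δv₂ = 7.946 + 5.490 = 13.44 km/s.

Δv = 13.4 km/s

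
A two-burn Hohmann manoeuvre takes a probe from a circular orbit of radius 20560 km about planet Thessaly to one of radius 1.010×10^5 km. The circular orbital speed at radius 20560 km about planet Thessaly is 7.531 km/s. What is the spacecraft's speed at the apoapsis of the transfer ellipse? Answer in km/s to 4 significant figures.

v = 1.976 km/s

From the circular-orbit relation v² = μ/r at r = 20560 km: μ = v²r = (7.531)² × 20560 = 1.16608×10^6 km³/s².
The Hohmann ellipse has a_t = (r₁ + r₂)/2 = 60780 km.
At apoapsis, r = 1.010×10^5 km.
From the vis-viva equation, v = √[μ(2/r − 1/a_t)] = 1.976 km/s.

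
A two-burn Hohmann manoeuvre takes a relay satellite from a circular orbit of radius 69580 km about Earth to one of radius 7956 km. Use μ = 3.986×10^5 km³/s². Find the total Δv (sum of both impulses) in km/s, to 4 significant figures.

Transfer-ellipse semi-major axis a_t = (r₁ + r₂)/2 = (69580 + 7956)/2 = 38768 km.
At r₁ the circular-orbit speed is v₁ = √(μ/r₁) = 2.3935 km/s.
On the transfer ellipse at r₁, v² = μ(2/r − 1/a) gives v_a = √[μ(2/r₁ − 1/a_t)] = 1.0843 km/s.
First burn Δv₁ = |v_a − v₁| = 1.3092 km/s.
At r₂, v₂ = √(μ/r₂) = 7.0782 km/s.
Transfer-orbit speed at r₂: v_p = √[μ(2/r₂ − 1/a_t)] = 9.4826 km/s.
Second burn Δv₂ = |v₂ − v_p| = 2.4044 km/s.
Δv = Δv₁ + Δv₂ = 1.3092 + 2.4044 = 3.714 km/s.

Δv = 3.714 km/s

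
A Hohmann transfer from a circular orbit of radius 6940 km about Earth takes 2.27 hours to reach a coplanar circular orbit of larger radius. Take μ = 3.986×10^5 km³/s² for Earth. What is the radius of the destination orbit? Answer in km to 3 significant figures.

r₂ = 20900 km

Transfer time t = 2.27 hours = 8172 s, and t = π√(a_t³/μ).
So a_t = (μ t²/π²)^(1/3) = (3.986×10^5 × (8172)² / π²)^(1/3) = 13920 km.
Since a_t = (r₁ + r₂)/2, r₂ = 2a_t − r₁ = 2×13920 − 6940 = 20900 km.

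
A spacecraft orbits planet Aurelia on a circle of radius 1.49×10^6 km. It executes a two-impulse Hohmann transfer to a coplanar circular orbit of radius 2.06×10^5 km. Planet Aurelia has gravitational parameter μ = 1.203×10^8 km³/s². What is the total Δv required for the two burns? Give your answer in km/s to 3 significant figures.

The Hohmann ellipse has a_t = (r₁ + r₂)/2 = 8.480×10^5 km.
Circular speed at r₁: v₁ = √(μ/r₁) = √(1.203×10^8/1.490×10^6) = 8.9854 km/s.
Transfer-orbit speed at r₁ (vis-viva equation): v_a = √[μ(2/r₁ − 1/a_t)] = 4.4287 km/s.
First burn Δv₁ = |v_a − v₁| = 4.557 km/s.
At r₂, v₂ = √(μ/r₂) = 24.166 km/s.
Transfer-orbit speed at r₂: v_p = √[μ(2/r₂ − 1/a_t)] = 32.033 km/s.
Second burn Δv₂ = |v₂ − v_p| = 7.867 km/s.
Δv = Δv₁ + Δv₂ = 4.557 + 7.867 = 12.42 km/s.

Δv = 12.4 km/s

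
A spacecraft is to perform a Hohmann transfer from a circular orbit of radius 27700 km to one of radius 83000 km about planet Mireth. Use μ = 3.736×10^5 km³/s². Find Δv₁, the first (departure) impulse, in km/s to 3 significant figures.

Semi-major axis of the transfer orbit: a_t = (27700 + 83000)/2 = 55350 km.
Circular speed at r = 27700 km: v_c = √(μ/r) = 3.6725 km/s.
Transfer-orbit speed at the same r (vis-viva, a = a_t): v_t = √[μ(2/r − 1/a_t)] = 4.4972 km/s.
Δv₁ = |v_t − v_c| = |4.4972 − 3.6725| = 0.8247 km/s.

Δv₁ = 0.825 km/s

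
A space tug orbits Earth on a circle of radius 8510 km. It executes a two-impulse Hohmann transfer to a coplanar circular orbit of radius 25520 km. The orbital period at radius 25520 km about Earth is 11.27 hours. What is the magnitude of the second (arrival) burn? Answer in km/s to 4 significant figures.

Δv₂ = 1.157 km/s

From Kepler's third law T² = 4π²r³/μ at r = 25520 km, T = 11.27 hours = 11.27 × 3600 s = 40572 s: μ = 4π²r³/T² = 3.98611×10^5 km³/s².
Transfer-ellipse semi-major axis a_t = (r₁ + r₂)/2 = (8510 + 25520)/2 = 17015 km.
On the circular orbit at r = 25520 km, v_c = √(μ/r) = 3.952 km/s.
Transfer-orbit speed at the same r (vis-viva, a = a_t): v_t = √[μ(2/r − 1/a_t)] = 2.795 km/s.
Δv₂ = |v_t − v_c| = |2.795 − 3.952| = 1.157 km/s.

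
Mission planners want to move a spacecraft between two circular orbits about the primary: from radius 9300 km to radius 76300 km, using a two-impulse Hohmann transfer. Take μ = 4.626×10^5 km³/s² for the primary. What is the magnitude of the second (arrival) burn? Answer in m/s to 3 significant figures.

The Hohmann ellipse has a_t = (r₁ + r₂)/2 = 42800 km.
Circular speed at r = 76300 km: v_c = √(μ/r) = 2.46230 km/s.
Vis-viva on the transfer ellipse at r = 76300 km gives v_t = √[μ(2/r − 1/a_t)] = 1.14778 km/s.
Δv₂ = |v_t − v_c| = |1.14778 − 2.46230| = 1.315 km/s.

Δv₂ = 1310 m/s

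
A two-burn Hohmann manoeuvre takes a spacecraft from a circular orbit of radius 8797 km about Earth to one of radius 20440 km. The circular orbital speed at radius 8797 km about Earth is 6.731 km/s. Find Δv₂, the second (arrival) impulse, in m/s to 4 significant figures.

Δv₂ = 990.3 m/s

From the circular-orbit relation v² = μ/r at r = 8797 km: μ = v²r = (6.731)² × 8797 = 3.98560×10^5 km³/s².
Transfer-ellipse semi-major axis a_t = (r₁ + r₂)/2 = (8797 + 20440)/2 = 14618.5 km.
Circular speed at r = 20440 km: v_c = √(μ/r) = 4.4158 km/s.
Vis-viva on the transfer ellipse at r = 20440 km gives v_t = √[μ(2/r − 1/a_t)] = 3.4255 km/s.
Δv₂ = |v_t − v_c| = |3.4255 − 4.4158| = 0.9903 km/s.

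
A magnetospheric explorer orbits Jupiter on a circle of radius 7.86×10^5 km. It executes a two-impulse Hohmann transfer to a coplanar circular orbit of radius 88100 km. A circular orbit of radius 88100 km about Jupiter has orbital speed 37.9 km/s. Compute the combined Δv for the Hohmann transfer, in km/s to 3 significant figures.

Δv = 19.9 km/s

From the circular-orbit relation v² = μ/r at r = 88100 km: μ = v²r = (37.9)² × 88100 = 1.26548×10^8 km³/s².
The Hohmann ellipse has a_t = (r₁ + r₂)/2 = 4.3705×10^5 km.
At r₁ the circular-orbit speed is v₁ = √(μ/r₁) = 12.689 km/s.
Transfer-orbit speed at r₁ (vis-viva): v_a = √[μ(2/r₁ − 1/a_t)] = 5.6969 km/s.
First burn Δv₁ = |v_a − v₁| = 6.992 km/s.
At r₂, v₂ = √(μ/r₂) = 37.90 km/s.
Transfer-orbit speed at r₂: v_p = √[μ(2/r₂ − 1/a_t)] = 50.83 km/s.
Second burn Δv₂ = |v₂ − v_p| = 12.93 km/s.
Δv = Δv₁ + Δv₂ = 6.992 + 12.93 = 19.92 km/s.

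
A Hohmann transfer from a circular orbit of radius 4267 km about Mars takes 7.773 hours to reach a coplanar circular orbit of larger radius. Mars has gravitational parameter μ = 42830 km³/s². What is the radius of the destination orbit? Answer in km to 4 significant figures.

r₂ = 25800 km

Transfer time t = 7.773 hours = 27982.8 s, and t = π√(a_t³/μ).
So a_t = (μ t²/π²)^(1/3) = (42830 × (27982.8)² / π²)^(1/3) = 15034 km.
Since a_t = (r₁ + r₂)/2, r₂ = 2a_t − r₁ = 2×15034 − 4267 = 25801 km.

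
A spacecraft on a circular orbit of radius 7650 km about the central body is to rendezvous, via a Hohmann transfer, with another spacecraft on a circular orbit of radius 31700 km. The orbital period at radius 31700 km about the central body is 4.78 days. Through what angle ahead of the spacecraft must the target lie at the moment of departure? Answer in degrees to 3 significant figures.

φ = 92.0°

From Kepler's third law T² = 4π²r³/μ at r = 31700 km, T = 4.78 days = 4.78 × 86400 s = 4.12992×10^5 s: μ = 4π²r³/T² = 7373.17 km³/s².
Transfer-ellipse semi-major axis a_t = (r₁ + r₂)/2 = (7650 + 31700)/2 = 19675 km.
The half-period of the transfer ellipse is t = π√(a_t³/μ) = 1.010×10^5 s.
Target angular speed ω₂ = √(μ/r₂³) = 1.521×10^-5 rad/s.
Angle swept by the target during transfer: ω₂·t = 1.536 rad = 88.01°.
Arrival is 180° from departure on the ellipse, so φ = 180° − 88.01° = 92.0°.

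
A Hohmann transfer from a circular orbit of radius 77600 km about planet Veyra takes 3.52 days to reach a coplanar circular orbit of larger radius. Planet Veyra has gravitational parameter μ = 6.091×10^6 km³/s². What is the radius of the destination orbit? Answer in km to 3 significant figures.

Transfer time t = 3.52 days = 3.04128×10^5 s, and t = π√(a_t³/μ).
So a_t = (μ t²/π²)^(1/3) = (6.091×10^6 × (3.04128×10^5)² / π²)^(1/3) = 3.8504×10^5 km.
Since a_t = (r₁ + r₂)/2, r₂ = 2a_t − r₁ = 2×3.8504×10^5 − 77600 = 6.9248×10^5 km.

r₂ = 6.92×10^5 km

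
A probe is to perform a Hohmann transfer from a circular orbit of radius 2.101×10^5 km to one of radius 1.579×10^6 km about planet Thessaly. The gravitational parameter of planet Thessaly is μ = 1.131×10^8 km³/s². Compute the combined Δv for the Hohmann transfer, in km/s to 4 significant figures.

Δv = 11.99 km/s

Semi-major axis of the transfer orbit: a_t = (2.101×10^5 + 1.579×10^6)/2 = 8.9455×10^5 km.
At r₁ the circular-orbit speed is v₁ = √(μ/r₁) = 23.2016 km/s.
Transfer-orbit speed at r₁ (vis-viva): v_p = √[μ(2/r₁ − 1/a_t)] = 30.8253 km/s.
First burn Δv₁ = |v_p − v₁| = 7.624 km/s.
At r₂, v₂ = √(μ/r₂) = 8.4633 km/s.
Transfer-orbit speed at r₂: v_a = √[μ(2/r₂ − 1/a_t)] = 4.1016 km/s.
Second burn Δv₂ = |v₂ − v_a| = 4.362 km/s.
Δv = Δv₁ + Δv₂ = 7.624 + 4.362 = 11.99 km/s.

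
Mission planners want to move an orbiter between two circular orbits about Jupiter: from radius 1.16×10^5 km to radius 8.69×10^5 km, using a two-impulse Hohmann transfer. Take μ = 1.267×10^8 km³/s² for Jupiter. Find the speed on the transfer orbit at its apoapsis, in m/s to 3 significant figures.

Transfer-ellipse semi-major axis a_t = (r₁ + r₂)/2 = (1.160×10^5 + 8.690×10^5)/2 = 4.925×10^5 km.
The apoapsis of the transfer ellipse is at r = 8.690×10^5 km.
Vis-viva: v = √[μ(2/r − 1/a_t)] = √[1.267×10^8 × (2/8.690×10^5 − 1/4.925×10^5)] = 5.860 km/s.

v = 5860 m/s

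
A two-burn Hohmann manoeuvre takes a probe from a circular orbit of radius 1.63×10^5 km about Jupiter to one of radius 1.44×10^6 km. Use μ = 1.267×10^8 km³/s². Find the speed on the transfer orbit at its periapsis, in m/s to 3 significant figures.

The Hohmann ellipse has a_t = (r₁ + r₂)/2 = 8.015×10^5 km.
The periapsis of the transfer ellipse is at r = 1.630×10^5 km.
Applying v² = μ(2/r − 1/a_t): v = 37.37 km/s.

v = 37400 m/s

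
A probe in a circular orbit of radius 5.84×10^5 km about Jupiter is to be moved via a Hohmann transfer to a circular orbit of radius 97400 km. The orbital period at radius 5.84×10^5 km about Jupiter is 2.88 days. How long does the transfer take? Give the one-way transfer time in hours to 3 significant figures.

From Kepler's third law T² = 4π²r³/μ at r = 5.84×10^5 km, T = 2.88 days = 2.88 × 86400 s = 2.48832×10^5 s: μ = 4π²r³/T² = 1.26995×10^8 km³/s².
Transfer-ellipse semi-major axis a_t = (r₁ + r₂)/2 = (5.840×10^5 + 97400)/2 = 3.407×10^5 km.
Half the transfer-orbit period gives t = π√(a_t³/μ) = 55440 s.
Converting: 55440 s ÷ 3600 s/hour = 15.4 hours.

t = 15.4 hours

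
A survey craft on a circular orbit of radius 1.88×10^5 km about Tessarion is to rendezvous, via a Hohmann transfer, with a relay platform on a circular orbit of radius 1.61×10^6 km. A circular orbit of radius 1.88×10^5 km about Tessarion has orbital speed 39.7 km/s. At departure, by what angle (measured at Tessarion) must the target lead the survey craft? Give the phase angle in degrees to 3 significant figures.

φ = 105°

From the circular-orbit relation v² = μ/r at r = 1.88×10^5 km: μ = v²r = (39.7)² × 1.88×10^5 = 2.96305×10^8 km³/s².
Transfer-ellipse semi-major axis a_t = (r₁ + r₂)/2 = (1.880×10^5 + 1.610×10^6)/2 = 8.990×10^5 km.
The half-period of the transfer ellipse is t = π√(a_t³/μ) = 1.556×10^5 s.
Target angular speed ω₂ = √(μ/r₂³) = 8.426×10^-6 rad/s.
Angle swept by the target during transfer: ω₂·t = 1.311 rad = 75.11°.
The survey craft traverses 180° on the transfer ellipse, so the target must lead by 180° − 75.11° = 105°.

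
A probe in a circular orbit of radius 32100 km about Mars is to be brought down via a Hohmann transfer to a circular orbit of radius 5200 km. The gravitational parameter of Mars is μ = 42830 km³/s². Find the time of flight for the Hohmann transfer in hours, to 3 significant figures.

Transfer-ellipse semi-major axis a_t = (r₁ + r₂)/2 = (32100 + 5200)/2 = 18650 km.
Half the transfer-orbit period gives t = π√(a_t³/μ) = 38660 s.
Converting: 38660 s ÷ 3600 s/hour = 10.7 hours.

t = 10.7 hours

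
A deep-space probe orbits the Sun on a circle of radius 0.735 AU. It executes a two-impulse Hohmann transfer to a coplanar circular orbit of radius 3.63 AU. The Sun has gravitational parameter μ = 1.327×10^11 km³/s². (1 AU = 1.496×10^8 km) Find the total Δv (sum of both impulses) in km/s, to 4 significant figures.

Δv = 16.62 km/s

In km: r₁ = 0.735 × 1.496×10^8 = 1.09956×10^8 km; r₂ = 3.63 × 1.496×10^8 = 5.43048×10^8 km.
Transfer-ellipse semi-major axis a_t = (r₁ + r₂)/2 = (1.09956×10^8 + 5.43048×10^8)/2 = 3.26502×10^8 km.
Circular speed at r₁: v₁ = √(μ/r₁) = √(1.327×10^11/1.09956×10^8) = 34.74 km/s.
Transfer-orbit speed at r₁ (vis-viva equation): v_p = √[μ(2/r₁ − 1/a_t)] = 44.80 km/s.
First burn Δv₁ = |v_p − v₁| = 10.06 km/s.
Circular speed at r₂: v₂ = √(μ/r₂) = 15.632 km/s.
Transfer-orbit speed at r₂: v_a = √[μ(2/r₂ − 1/a_t)] = 9.0716 km/s.
Second burn Δv₂ = |v₂ − v_a| = 6.560 km/s.
Δv = Δv₁ + Δv₂ = 10.06 + 6.560 = 16.62 km/s.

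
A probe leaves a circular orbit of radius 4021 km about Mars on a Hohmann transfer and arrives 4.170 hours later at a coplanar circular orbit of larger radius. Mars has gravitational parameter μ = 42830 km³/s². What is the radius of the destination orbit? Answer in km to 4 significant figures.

Transfer time t = 4.170 hours = 15012 s, and t = π√(a_t³/μ).
So a_t = (μ t²/π²)^(1/3) = (42830 × (15012)² / π²)^(1/3) = 9926.0 km.
Since a_t = (r₁ + r₂)/2, r₂ = 2a_t − r₁ = 2×9926.0 − 4021 = 15831 km.

r₂ = 15830 km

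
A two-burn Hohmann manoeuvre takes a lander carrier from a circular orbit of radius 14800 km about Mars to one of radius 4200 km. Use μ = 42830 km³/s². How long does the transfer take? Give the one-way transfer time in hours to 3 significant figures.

t = 3.90 hours

The Hohmann ellipse has a_t = (r₁ + r₂)/2 = 9500 km.
Half the transfer-orbit period gives t = π√(a_t³/μ) = 14056 s.
Converting: 14056 s ÷ 3600 s/hour = 3.90 hours.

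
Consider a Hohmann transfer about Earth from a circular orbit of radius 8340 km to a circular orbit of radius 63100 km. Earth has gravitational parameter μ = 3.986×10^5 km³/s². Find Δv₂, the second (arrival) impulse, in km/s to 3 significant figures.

Δv₂ = 1.30 km/s

Semi-major axis of the transfer orbit: a_t = (8340 + 63100)/2 = 35720 km.
On the circular orbit at r = 63100 km, v_c = √(μ/r) = 2.513 km/s.
Vis-viva on the transfer ellipse at r = 63100 km gives v_t = √[μ(2/r − 1/a_t)] = 1.214 km/s.
Δv₂ = |v_t − v_c| = |1.214 − 2.513| = 1.299 km/s.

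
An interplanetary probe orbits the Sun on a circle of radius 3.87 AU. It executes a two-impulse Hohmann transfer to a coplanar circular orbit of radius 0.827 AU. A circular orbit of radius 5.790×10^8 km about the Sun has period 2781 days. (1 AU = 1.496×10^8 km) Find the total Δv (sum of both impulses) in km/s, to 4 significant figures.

From Kepler's third law T² = 4π²r³/μ at r = 5.790×10^8 km, T = 2781 days = 2781 × 86400 s = 2.402784×10^8 s: μ = 4π²r³/T² = 1.32729×10^11 km³/s².
In km: r₁ = 3.87 × 1.496×10^8 = 5.78952×10^8 km; r₂ = 0.827 × 1.496×10^8 = 1.237192×10^8 km.
The Hohmann ellipse has a_t = (r₁ + r₂)/2 = 3.513356×10^8 km.
Circular speed at r₁: v₁ = √(μ/r₁) = √(1.32729×10^11/5.78952×10^8) = 15.141 km/s.
On the transfer ellipse at r₁, v² = μ(2/r − 1/a) gives v_a = √[μ(2/r₁ − 1/a_t)] = 8.9850 km/s.
First burn Δv₁ = |v_a − v₁| = 6.156 km/s.
Circular speed at r₂: v₂ = √(μ/r₂) = 32.754 km/s.
Transfer-orbit speed at r₂: v_p = √[μ(2/r₂ − 1/a_t)] = 42.046 km/s.
Second burn Δv₂ = |v₂ − v_p| = 9.292 km/s.
Δv = Δv₁ + Δv₂ = 6.156 + 9.292 = 15.45 km/s.

Δv = 15.45 km/s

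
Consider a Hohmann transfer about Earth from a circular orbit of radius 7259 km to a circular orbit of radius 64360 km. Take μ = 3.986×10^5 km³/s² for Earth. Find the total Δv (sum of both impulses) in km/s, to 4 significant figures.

Transfer-ellipse semi-major axis a_t = (r₁ + r₂)/2 = (7259 + 64360)/2 = 35809.5 km.
At r₁ the circular-orbit speed is v₁ = √(μ/r₁) = 7.410 km/s.
Transfer-orbit speed at r₁ (vis-viva equation): v_p = √[μ(2/r₁ − 1/a_t)] = 9.934 km/s.
First burn Δv₁ = |v_p − v₁| = 2.524 km/s.
At r₂, v₂ = √(μ/r₂) = 2.4886 km/s.
Transfer-orbit speed at r₂: v_a = √[μ(2/r₂ − 1/a_t)] = 1.1205 km/s.
Second burn Δv₂ = |v₂ − v_a| = 1.368 km/s.
Total Δv = Δv₁ + Δv₂ = 3.892 km/s.

Δv = 3.892 km/s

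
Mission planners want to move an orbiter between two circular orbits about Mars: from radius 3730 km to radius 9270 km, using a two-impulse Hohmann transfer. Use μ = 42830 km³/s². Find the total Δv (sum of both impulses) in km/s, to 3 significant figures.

Semi-major axis of the transfer orbit: a_t = (3730 + 9270)/2 = 6500 km.
At r₁ the circular-orbit speed is v₁ = √(μ/r₁) = 3.3886 km/s.
Transfer-orbit speed at r₁ (vis-viva): v_p = √[μ(2/r₁ − 1/a_t)] = 4.0467 km/s.
First burn Δv₁ = |v_p − v₁| = 0.6581 km/s.
Circular speed at r₂: v₂ = √(μ/r₂) = 2.1495 km/s.
Transfer-orbit speed at r₂: v_a = √[μ(2/r₂ − 1/a_t)] = 1.6283 km/s.
Second burn Δv₂ = |v₂ − v_a| = 0.5212 km/s.
Total Δv = Δv₁ + Δv₂ = 1.179 km/s.

Δv = 1.18 km/s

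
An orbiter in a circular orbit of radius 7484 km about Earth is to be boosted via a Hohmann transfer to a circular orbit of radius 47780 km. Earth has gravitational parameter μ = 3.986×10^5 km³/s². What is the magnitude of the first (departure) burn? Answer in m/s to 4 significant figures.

Δv₁ = 2299 m/s

The Hohmann ellipse has a_t = (r₁ + r₂)/2 = 27632 km.
On the circular orbit at r = 7484 km, v_c = √(μ/r) = 7.298 km/s.
Transfer-orbit speed at the same r (vis-viva, a = a_t): v_t = √[μ(2/r − 1/a_t)] = 9.597 km/s.
Δv₁ = |v_t − v_c| = |9.597 − 7.298| = 2.299 km/s.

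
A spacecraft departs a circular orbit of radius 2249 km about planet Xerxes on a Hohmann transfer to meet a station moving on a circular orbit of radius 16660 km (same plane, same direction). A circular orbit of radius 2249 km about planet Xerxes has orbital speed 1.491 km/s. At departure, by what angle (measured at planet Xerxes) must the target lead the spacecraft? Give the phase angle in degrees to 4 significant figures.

From the circular-orbit relation v² = μ/r at r = 2249 km: μ = v²r = (1.491)² × 2249 = 4999.71 km³/s².
Semi-major axis of the transfer orbit: a_t = (2249 + 16660)/2 = 9454.5 km.
The half-period of the transfer ellipse is t = π√(a_t³/μ) = 40844.7 s.
Target angular speed ω₂ = √(μ/r₂³) = 3.28821×10^-5 rad/s.
Angle swept by the target during transfer: ω₂·t = 1.34306 rad = 76.952°.
Arrival is 180° from departure on the ellipse, so φ = 180° − 76.952° = 103.0°.

φ = 103.0°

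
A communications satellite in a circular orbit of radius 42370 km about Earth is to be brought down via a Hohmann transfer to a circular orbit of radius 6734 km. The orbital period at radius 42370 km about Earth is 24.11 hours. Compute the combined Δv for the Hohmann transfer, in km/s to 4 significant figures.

Δv = 3.874 km/s

From Kepler's third law T² = 4π²r³/μ at r = 42370 km, T = 24.11 hours = 24.11 × 3600 s = 86796 s: μ = 4π²r³/T² = 3.98599×10^5 km³/s².
Semi-major axis of the transfer orbit: a_t = (42370 + 6734)/2 = 24552 km.
Circular speed at r₁: v₁ = √(μ/r₁) = √(3.98599×10^5/42370) = 3.067 km/s.
On the transfer ellipse at r₁, vis-viva equation gives v_a = √[μ(2/r₁ − 1/a_t)] = 1.606 km/s.
First burn Δv₁ = |v_a − v₁| = 1.461 km/s.
At r₂, v₂ = √(μ/r₂) = 7.6936 km/s.
Transfer-orbit speed at r₂: v_p = √[μ(2/r₂ − 1/a_t)] = 10.107 km/s.
Second burn Δv₂ = |v₂ − v_p| = 2.413 km/s.
Total Δv = Δv₁ + Δv₂ = 3.874 km/s.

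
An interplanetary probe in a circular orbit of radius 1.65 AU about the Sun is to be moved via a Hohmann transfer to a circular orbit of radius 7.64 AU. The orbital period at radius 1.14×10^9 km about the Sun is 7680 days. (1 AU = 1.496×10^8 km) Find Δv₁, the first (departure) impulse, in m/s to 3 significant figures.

From Kepler's third law T² = 4π²r³/μ at r = 1.14×10^9 km, T = 7680 days = 7680 × 86400 s = 6.63552×10^8 s: μ = 4π²r³/T² = 1.32839×10^11 km³/s².
In km: r₁ = 1.65 × 1.496×10^8 = 2.4684×10^8 km; r₂ = 7.64 × 1.496×10^8 = 1.142944×10^9 km.
Transfer-ellipse semi-major axis a_t = (r₁ + r₂)/2 = (2.4684×10^8 + 1.142944×10^9)/2 = 6.94892×10^8 km.
Circular speed at r = 2.4684×10^8 km: v_c = √(μ/r) = 23.198 km/s.
Vis-viva on the transfer ellipse at r = 2.4684×10^8 km gives v_t = √[μ(2/r − 1/a_t)] = 29.751 km/s.
Δv₁ = |v_t − v_c| = |29.751 − 23.198| = 6.553 km/s.

Δv₁ = 6550 m/s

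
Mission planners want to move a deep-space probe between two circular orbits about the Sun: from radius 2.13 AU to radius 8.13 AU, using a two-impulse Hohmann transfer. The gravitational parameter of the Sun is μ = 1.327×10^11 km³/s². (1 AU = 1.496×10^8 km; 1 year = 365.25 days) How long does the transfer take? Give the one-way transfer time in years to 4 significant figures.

t = 5.810 years

In km: r₁ = 2.13 × 1.496×10^8 = 3.18648×10^8 km; r₂ = 8.13 × 1.496×10^8 = 1.216248×10^9 km.
Semi-major axis of the transfer orbit: a_t = (3.18648×10^8 + 1.216248×10^9)/2 = 7.67448×10^8 km.
Half the transfer-orbit period gives t = π√(a_t³/μ) = 1.8335×10^8 s.
Converting: 1.8335×10^8 s ÷ 3.15576×10^7 s/year (365.25 × 86400) = 5.810 years.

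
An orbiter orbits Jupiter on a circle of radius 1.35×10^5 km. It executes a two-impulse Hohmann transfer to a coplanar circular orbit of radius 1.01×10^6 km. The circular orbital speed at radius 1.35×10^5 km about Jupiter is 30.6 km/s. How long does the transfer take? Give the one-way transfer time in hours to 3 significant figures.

t = 33.6 hours

From the circular-orbit relation v² = μ/r at r = 1.35×10^5 km: μ = v²r = (30.6)² × 1.35×10^5 = 1.26409×10^8 km³/s².
The Hohmann ellipse has a_t = (r₁ + r₂)/2 = 5.725×10^5 km.
By Kepler's third law the transfer-orbit period is T = 2π√(a_t³/μ), so t = T/2 = 1.210×10^5 s.
Converting: 1.210×10^5 s ÷ 3600 s/hour = 33.6 hours.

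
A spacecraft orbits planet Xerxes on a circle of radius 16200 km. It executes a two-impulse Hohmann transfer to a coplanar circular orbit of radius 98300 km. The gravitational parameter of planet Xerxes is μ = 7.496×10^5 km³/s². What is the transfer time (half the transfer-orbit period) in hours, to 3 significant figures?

Semi-major axis of the transfer orbit: a_t = (16200 + 98300)/2 = 57250 km.
By Kepler's third law the transfer-orbit period is T = 2π√(a_t³/μ), so t = T/2 = 49700 s.
Converting: 49700 s ÷ 3600 s/hour = 13.8 hours.

t = 13.8 hours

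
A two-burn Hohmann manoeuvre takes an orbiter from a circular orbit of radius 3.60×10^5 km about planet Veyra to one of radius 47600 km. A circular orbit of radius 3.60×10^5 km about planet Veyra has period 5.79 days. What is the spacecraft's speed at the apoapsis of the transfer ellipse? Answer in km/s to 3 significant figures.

v = 2.19 km/s

From Kepler's third law T² = 4π²r³/μ at r = 3.60×10^5 km, T = 5.79 days = 5.79 × 86400 s = 5.00256×10^5 s: μ = 4π²r³/T² = 7.36008×10^6 km³/s².
Semi-major axis of the transfer orbit: a_t = (3.600×10^5 + 47600)/2 = 2.038×10^5 km.
At apoapsis, r = 3.600×10^5 km.
Vis-viva: v = √[μ(2/r − 1/a_t)] = √[7.36008×10^6 × (2/3.600×10^5 − 1/2.038×10^5)] = 2.185 km/s.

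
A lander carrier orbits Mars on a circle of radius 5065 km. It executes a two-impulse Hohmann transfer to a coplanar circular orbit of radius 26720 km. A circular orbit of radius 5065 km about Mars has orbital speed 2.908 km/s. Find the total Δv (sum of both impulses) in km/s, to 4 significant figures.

From the circular-orbit relation v² = μ/r at r = 5065 km: μ = v²r = (2.908)² × 5065 = 42832.0 km³/s².
The Hohmann ellipse has a_t = (r₁ + r₂)/2 = 15892.5 km.
Circular speed at r₁: v₁ = √(μ/r₁) = √(42832.0/5065) = 2.9080 km/s.
Transfer-orbit speed at r₁ (vis-viva): v_p = √[μ(2/r₁ − 1/a_t)] = 3.7707 km/s.
First burn Δv₁ = |v_p − v₁| = 0.8627 km/s.
Circular speed at r₂: v₂ = √(μ/r₂) = 1.2661 km/s.
Transfer-orbit speed at r₂: v_a = √[μ(2/r₂ − 1/a_t)] = 0.71476 km/s.
Second burn Δv₂ = |v₂ − v_a| = 0.5513 km/s.
Total Δv = Δv₁ + Δv₂ = 1.414 km/s.

Δv = 1.414 km/s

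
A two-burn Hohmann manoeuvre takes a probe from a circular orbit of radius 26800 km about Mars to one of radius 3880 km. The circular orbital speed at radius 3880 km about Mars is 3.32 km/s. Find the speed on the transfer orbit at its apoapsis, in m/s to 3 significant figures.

From the circular-orbit relation v² = μ/r at r = 3880 km: μ = v²r = (3.32)² × 3880 = 42766.9 km³/s².
The Hohmann ellipse has a_t = (r₁ + r₂)/2 = 15340 km.
The apoapsis of the transfer ellipse is at r = 26800 km.
From the vis-viva equation, v = √[μ(2/r − 1/a_t)] = 0.6353 km/s.

v = 635 m/s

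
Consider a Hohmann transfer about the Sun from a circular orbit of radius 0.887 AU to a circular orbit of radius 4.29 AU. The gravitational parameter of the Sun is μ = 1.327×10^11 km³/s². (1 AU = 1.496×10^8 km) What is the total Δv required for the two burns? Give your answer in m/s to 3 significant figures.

Δv = 15000 m/s

In km: r₁ = 0.887 × 1.496×10^8 = 1.326952×10^8 km; r₂ = 4.29 × 1.496×10^8 = 6.41784×10^8 km.
Semi-major axis of the transfer orbit: a_t = (1.326952×10^8 + 6.41784×10^8)/2 = 3.872396×10^8 km.
Circular speed at r₁: v₁ = √(μ/r₁) = √(1.327×10^11/1.326952×10^8) = 31.623 km/s.
On the transfer ellipse at r₁, vis-viva gives v_p = √[μ(2/r₁ − 1/a_t)] = 40.711 km/s.
First burn Δv₁ = |v_p − v₁| = 9.088 km/s.
Circular speed at r₂: v₂ = √(μ/r₂) = 14.379 km/s.
Transfer-orbit speed at r₂: v_a = √[μ(2/r₂ − 1/a_t)] = 8.4174 km/s.
Second burn Δv₂ = |v₂ − v_a| = 5.962 km/s.
Δv = Δv₁ + Δv₂ = 9.088 + 5.962 = 15.05 km/s.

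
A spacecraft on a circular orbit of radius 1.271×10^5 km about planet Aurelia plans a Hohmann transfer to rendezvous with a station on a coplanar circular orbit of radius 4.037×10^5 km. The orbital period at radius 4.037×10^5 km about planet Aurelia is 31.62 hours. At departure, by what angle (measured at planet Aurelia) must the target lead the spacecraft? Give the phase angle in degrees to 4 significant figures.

From Kepler's third law T² = 4π²r³/μ at r = 4.037×10^5 km, T = 31.62 hours = 31.62 × 3600 s = 1.13832×10^5 s: μ = 4π²r³/T² = 2.00451×10^8 km³/s².
The Hohmann ellipse has a_t = (r₁ + r₂)/2 = 2.654×10^5 km.
Transfer time t = π√(a_t³/μ) = 30339 s.
Target angular speed ω₂ = √(μ/r₂³) = 5.5197×10^-5 rad/s.
Angle swept by the target during transfer: ω₂·t = 1.6746 rad = 95.95°.
Arrival is 180° from departure on the ellipse, so φ = 180° − 95.95° = 84.05°.

φ = 84.05°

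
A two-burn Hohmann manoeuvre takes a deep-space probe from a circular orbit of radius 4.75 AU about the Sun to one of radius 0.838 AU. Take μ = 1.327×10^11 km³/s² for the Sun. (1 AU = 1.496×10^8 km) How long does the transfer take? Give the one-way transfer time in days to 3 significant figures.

t = 853 days

In km: r₁ = 4.75 × 1.496×10^8 = 7.106×10^8 km; r₂ = 0.838 × 1.496×10^8 = 1.253648×10^8 km.
Transfer-ellipse semi-major axis a_t = (r₁ + r₂)/2 = (7.106×10^8 + 1.253648×10^8)/2 = 4.179824×10^8 km.
By Kepler's third law the transfer-orbit period is T = 2π√(a_t³/μ), so t = T/2 = 7.370×10^7 s.
Converting: 7.370×10^7 s ÷ 86400 s/day = 853 days.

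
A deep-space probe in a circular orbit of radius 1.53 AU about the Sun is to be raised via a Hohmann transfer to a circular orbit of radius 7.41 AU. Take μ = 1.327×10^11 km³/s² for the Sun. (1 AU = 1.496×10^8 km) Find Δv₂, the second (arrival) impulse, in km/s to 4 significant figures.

In km: r₁ = 1.53 × 1.496×10^8 = 2.28888×10^8 km; r₂ = 7.41 × 1.496×10^8 = 1.108536×10^9 km.
Semi-major axis of the transfer orbit: a_t = (2.28888×10^8 + 1.108536×10^9)/2 = 6.68712×10^8 km.
On the circular orbit at r = 1.108536×10^9 km, v_c = √(μ/r) = 10.941 km/s.
Transfer-orbit speed at the same r (vis-viva, a = a_t): v_t = √[μ(2/r − 1/a_t)] = 6.4011 km/s.
Δv₂ = |v_t − v_c| = |6.4011 − 10.941| = 4.540 km/s.

Δv₂ = 4.540 km/s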